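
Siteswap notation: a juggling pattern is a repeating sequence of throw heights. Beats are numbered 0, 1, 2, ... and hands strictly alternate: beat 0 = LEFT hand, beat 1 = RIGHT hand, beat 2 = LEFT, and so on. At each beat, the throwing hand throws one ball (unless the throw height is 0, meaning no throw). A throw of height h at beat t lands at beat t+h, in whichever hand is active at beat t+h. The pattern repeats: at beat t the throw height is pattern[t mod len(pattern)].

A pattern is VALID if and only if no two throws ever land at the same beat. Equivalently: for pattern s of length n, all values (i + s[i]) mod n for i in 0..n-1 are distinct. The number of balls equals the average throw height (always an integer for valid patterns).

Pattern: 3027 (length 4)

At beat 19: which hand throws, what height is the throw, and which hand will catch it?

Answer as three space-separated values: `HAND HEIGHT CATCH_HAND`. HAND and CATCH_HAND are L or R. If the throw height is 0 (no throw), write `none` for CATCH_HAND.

Beat 19: 19 mod 2 = 1, so hand = R
Throw height = pattern[19 mod 4] = pattern[3] = 7
Lands at beat 19+7=26, 26 mod 2 = 0, so catch hand = L

Answer: R 7 L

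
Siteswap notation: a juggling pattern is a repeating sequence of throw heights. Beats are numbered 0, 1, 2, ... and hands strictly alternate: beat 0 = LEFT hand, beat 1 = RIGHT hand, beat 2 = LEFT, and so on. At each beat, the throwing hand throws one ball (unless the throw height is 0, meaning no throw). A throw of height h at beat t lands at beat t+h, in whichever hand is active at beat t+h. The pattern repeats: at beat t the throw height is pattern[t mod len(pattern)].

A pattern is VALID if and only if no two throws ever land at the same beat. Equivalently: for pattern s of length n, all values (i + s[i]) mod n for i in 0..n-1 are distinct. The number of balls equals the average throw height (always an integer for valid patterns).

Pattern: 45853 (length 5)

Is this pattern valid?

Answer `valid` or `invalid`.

i=0: (i + s[i]) mod n = (0 + 4) mod 5 = 4
i=1: (i + s[i]) mod n = (1 + 5) mod 5 = 1
i=2: (i + s[i]) mod n = (2 + 8) mod 5 = 0
i=3: (i + s[i]) mod n = (3 + 5) mod 5 = 3
i=4: (i + s[i]) mod n = (4 + 3) mod 5 = 2
Residues: [4, 1, 0, 3, 2], distinct: True

Answer: valid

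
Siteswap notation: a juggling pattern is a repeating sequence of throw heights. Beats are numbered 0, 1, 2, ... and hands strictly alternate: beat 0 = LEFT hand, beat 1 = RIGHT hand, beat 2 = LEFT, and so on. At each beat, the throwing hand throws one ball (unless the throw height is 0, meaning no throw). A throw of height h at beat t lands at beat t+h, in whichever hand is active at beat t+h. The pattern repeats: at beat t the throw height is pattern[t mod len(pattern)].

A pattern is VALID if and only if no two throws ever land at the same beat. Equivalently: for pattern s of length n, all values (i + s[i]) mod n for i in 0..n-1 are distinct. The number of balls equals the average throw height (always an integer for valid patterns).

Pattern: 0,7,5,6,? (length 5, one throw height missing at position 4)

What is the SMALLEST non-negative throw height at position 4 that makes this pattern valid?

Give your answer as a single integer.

i=0: (0 + 0) mod 5 = 0
i=1: (1 + 7) mod 5 = 3
i=2: (2 + 5) mod 5 = 2
i=3: (3 + 6) mod 5 = 4
i=4: s[i]=? (unknown)
Known residues: [0, 2, 3, 4]; need a permutation of 0..4, so missing residue r = 1
Need (4 + s) mod 5 = 1; smallest s = (1 - 4) mod 5 = 2

Answer: 2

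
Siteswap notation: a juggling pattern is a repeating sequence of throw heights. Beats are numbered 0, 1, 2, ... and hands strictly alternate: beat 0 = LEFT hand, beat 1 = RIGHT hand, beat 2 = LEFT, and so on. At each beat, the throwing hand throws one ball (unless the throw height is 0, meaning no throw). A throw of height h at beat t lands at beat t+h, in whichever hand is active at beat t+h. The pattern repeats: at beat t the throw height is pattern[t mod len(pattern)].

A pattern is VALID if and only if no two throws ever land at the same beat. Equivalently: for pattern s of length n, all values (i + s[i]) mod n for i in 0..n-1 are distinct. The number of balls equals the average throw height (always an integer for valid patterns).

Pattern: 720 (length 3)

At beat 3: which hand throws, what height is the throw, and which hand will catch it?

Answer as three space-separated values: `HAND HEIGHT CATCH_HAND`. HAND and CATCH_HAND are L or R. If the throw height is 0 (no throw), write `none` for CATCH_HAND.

Answer: R 7 L

Derivation:
Beat 3: 3 mod 2 = 1, so hand = R
Throw height = pattern[3 mod 3] = pattern[0] = 7
Lands at beat 3+7=10, 10 mod 2 = 0, so catch hand = L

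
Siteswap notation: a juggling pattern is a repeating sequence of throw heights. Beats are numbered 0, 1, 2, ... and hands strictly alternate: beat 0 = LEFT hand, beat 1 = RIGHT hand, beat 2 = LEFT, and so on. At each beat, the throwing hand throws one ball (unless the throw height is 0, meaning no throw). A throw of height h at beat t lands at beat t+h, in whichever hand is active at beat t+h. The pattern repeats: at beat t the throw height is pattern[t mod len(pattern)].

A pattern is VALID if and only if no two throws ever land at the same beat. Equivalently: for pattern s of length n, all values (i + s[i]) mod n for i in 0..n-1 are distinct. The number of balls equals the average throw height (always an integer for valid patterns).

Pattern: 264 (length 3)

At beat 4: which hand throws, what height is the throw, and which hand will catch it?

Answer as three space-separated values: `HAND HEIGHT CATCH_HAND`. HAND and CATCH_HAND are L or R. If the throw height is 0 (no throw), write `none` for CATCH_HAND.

Beat 4: 4 mod 2 = 0, so hand = L
Throw height = pattern[4 mod 3] = pattern[1] = 6
Lands at beat 4+6=10, 10 mod 2 = 0, so catch hand = L

Answer: L 6 L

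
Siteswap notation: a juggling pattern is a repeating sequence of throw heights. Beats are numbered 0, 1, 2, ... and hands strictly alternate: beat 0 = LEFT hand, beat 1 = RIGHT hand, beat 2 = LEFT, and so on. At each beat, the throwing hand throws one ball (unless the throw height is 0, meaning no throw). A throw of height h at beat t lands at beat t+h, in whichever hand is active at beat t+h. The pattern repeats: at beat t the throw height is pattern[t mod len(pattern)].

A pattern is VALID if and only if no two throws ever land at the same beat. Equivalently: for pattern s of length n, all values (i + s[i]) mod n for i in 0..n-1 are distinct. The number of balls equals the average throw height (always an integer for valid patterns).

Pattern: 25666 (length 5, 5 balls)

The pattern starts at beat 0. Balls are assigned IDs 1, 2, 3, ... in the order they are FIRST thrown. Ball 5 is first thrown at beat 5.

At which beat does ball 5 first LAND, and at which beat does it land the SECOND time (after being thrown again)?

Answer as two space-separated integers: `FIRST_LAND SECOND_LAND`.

Beat 0 (L): throw ball1 h=2 -> lands@2:L; in-air after throw: [b1@2:L]
Beat 1 (R): throw ball2 h=5 -> lands@6:L; in-air after throw: [b1@2:L b2@6:L]
Beat 2 (L): throw ball1 h=6 -> lands@8:L; in-air after throw: [b2@6:L b1@8:L]
Beat 3 (R): throw ball3 h=6 -> lands@9:R; in-air after throw: [b2@6:L b1@8:L b3@9:R]
Beat 4 (L): throw ball4 h=6 -> lands@10:L; in-air after throw: [b2@6:L b1@8:L b3@9:R b4@10:L]
Beat 5 (R): throw ball5 h=2 -> lands@7:R; in-air after throw: [b2@6:L b5@7:R b1@8:L b3@9:R b4@10:L]
Beat 6 (L): throw ball2 h=5 -> lands@11:R; in-air after throw: [b5@7:R b1@8:L b3@9:R b4@10:L b2@11:R]
Beat 7 (R): throw ball5 h=6 -> lands@13:R; in-air after throw: [b1@8:L b3@9:R b4@10:L b2@11:R b5@13:R]
Beat 8 (L): throw ball1 h=6 -> lands@14:L; in-air after throw: [b3@9:R b4@10:L b2@11:R b5@13:R b1@14:L]
Beat 9 (R): throw ball3 h=6 -> lands@15:R; in-air after throw: [b4@10:L b2@11:R b5@13:R b1@14:L b3@15:R]
Beat 10 (L): throw ball4 h=2 -> lands@12:L; in-air after throw: [b2@11:R b4@12:L b5@13:R b1@14:L b3@15:R]
Beat 11 (R): throw ball2 h=5 -> lands@16:L; in-air after throw: [b4@12:L b5@13:R b1@14:L b3@15:R b2@16:L]
Beat 12 (L): throw ball4 h=6 -> lands@18:L; in-air after throw: [b5@13:R b1@14:L b3@15:R b2@16:L b4@18:L]
Beat 13 (R): throw ball5 h=6 -> lands@19:R; in-air after throw: [b1@14:L b3@15:R b2@16:L b4@18:L b5@19:R]
Ball 5: thrown@5 h=2 -> first land @7; rethrown@7 h=6 -> second land @13

Answer: 7 13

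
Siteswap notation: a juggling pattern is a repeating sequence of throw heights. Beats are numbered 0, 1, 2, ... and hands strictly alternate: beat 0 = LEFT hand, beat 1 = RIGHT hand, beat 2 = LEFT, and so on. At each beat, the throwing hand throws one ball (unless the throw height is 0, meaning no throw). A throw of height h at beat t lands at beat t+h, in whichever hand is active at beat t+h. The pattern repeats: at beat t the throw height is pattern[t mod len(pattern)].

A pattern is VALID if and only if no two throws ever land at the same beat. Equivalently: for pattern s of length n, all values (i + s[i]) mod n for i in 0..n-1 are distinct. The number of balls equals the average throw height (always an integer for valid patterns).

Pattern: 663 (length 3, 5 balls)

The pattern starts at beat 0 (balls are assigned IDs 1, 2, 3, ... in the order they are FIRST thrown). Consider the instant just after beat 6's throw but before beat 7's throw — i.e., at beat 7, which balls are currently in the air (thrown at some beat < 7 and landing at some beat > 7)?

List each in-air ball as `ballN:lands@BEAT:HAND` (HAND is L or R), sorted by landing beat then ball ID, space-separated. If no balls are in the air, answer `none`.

Beat 0 (L): throw ball1 h=6 -> lands@6:L; in-air after throw: [b1@6:L]
Beat 1 (R): throw ball2 h=6 -> lands@7:R; in-air after throw: [b1@6:L b2@7:R]
Beat 2 (L): throw ball3 h=3 -> lands@5:R; in-air after throw: [b3@5:R b1@6:L b2@7:R]
Beat 3 (R): throw ball4 h=6 -> lands@9:R; in-air after throw: [b3@5:R b1@6:L b2@7:R b4@9:R]
Beat 4 (L): throw ball5 h=6 -> lands@10:L; in-air after throw: [b3@5:R b1@6:L b2@7:R b4@9:R b5@10:L]
Beat 5 (R): throw ball3 h=3 -> lands@8:L; in-air after throw: [b1@6:L b2@7:R b3@8:L b4@9:R b5@10:L]
Beat 6 (L): throw ball1 h=6 -> lands@12:L; in-air after throw: [b2@7:R b3@8:L b4@9:R b5@10:L b1@12:L]
Beat 7 (R): throw ball2 h=6 -> lands@13:R; in-air after throw: [b3@8:L b4@9:R b5@10:L b1@12:L b2@13:R]

Answer: ball3:lands@8:L ball4:lands@9:R ball5:lands@10:L ball1:lands@12:L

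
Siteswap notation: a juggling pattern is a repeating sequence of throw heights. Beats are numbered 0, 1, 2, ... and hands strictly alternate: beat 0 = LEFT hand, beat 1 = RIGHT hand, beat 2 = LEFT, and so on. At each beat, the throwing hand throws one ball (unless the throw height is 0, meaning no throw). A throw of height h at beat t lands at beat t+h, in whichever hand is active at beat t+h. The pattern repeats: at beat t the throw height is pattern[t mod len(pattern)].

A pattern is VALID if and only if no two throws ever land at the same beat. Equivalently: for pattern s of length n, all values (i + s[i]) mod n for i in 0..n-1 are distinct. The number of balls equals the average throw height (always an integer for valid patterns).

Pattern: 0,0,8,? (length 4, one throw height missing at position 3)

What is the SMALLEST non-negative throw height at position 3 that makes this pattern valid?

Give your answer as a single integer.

i=0: (0 + 0) mod 4 = 0
i=1: (1 + 0) mod 4 = 1
i=2: (2 + 8) mod 4 = 2
i=3: s[i]=? (unknown)
Known residues: [0, 1, 2]; need a permutation of 0..3, so missing residue r = 3
Need (3 + s) mod 4 = 3; smallest s = (3 - 3) mod 4 = 0

Answer: 0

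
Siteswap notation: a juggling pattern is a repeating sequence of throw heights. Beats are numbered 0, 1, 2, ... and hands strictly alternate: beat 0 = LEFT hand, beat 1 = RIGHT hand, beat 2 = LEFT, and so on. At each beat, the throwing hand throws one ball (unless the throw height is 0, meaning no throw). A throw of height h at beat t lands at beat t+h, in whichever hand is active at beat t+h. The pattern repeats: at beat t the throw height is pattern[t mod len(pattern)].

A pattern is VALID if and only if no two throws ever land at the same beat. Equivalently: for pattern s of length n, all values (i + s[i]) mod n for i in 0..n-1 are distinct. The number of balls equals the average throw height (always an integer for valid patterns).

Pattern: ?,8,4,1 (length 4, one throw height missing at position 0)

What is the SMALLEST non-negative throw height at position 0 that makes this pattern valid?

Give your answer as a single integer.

Answer: 3

Derivation:
i=0: s[i]=? (unknown)
i=1: (1 + 8) mod 4 = 1
i=2: (2 + 4) mod 4 = 2
i=3: (3 + 1) mod 4 = 0
Known residues: [0, 1, 2]; need a permutation of 0..3, so missing residue r = 3
Need (0 + s) mod 4 = 3; smallest s = (3 - 0) mod 4 = 3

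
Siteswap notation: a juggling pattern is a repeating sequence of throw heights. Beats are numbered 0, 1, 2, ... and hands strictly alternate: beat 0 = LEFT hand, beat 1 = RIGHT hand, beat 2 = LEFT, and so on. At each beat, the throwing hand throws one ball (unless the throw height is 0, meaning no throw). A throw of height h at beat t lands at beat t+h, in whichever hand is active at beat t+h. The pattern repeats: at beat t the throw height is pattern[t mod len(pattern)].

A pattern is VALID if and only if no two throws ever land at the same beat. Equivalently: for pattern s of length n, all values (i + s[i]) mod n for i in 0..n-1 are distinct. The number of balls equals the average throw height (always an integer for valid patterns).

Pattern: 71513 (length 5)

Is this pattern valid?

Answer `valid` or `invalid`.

Answer: invalid

Derivation:
i=0: (i + s[i]) mod n = (0 + 7) mod 5 = 2
i=1: (i + s[i]) mod n = (1 + 1) mod 5 = 2
i=2: (i + s[i]) mod n = (2 + 5) mod 5 = 2
i=3: (i + s[i]) mod n = (3 + 1) mod 5 = 4
i=4: (i + s[i]) mod n = (4 + 3) mod 5 = 2
Residues: [2, 2, 2, 4, 2], distinct: False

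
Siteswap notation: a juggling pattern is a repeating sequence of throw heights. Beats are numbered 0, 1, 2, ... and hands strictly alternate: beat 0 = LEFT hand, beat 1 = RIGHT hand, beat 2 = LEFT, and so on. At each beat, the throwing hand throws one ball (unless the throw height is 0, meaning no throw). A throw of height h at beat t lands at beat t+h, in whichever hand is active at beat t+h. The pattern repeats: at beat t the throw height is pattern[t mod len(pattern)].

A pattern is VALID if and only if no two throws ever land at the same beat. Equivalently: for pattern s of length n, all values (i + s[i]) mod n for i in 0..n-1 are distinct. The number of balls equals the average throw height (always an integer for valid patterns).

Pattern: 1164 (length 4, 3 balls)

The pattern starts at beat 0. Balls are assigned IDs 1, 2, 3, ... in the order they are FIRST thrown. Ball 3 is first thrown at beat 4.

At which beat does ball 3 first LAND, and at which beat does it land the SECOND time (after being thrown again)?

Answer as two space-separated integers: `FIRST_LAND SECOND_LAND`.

Beat 0 (L): throw ball1 h=1 -> lands@1:R; in-air after throw: [b1@1:R]
Beat 1 (R): throw ball1 h=1 -> lands@2:L; in-air after throw: [b1@2:L]
Beat 2 (L): throw ball1 h=6 -> lands@8:L; in-air after throw: [b1@8:L]
Beat 3 (R): throw ball2 h=4 -> lands@7:R; in-air after throw: [b2@7:R b1@8:L]
Beat 4 (L): throw ball3 h=1 -> lands@5:R; in-air after throw: [b3@5:R b2@7:R b1@8:L]
Beat 5 (R): throw ball3 h=1 -> lands@6:L; in-air after throw: [b3@6:L b2@7:R b1@8:L]
Beat 6 (L): throw ball3 h=6 -> lands@12:L; in-air after throw: [b2@7:R b1@8:L b3@12:L]
Ball 3: thrown@4 h=1 -> first land @5; rethrown@5 h=1 -> second land @6

Answer: 5 6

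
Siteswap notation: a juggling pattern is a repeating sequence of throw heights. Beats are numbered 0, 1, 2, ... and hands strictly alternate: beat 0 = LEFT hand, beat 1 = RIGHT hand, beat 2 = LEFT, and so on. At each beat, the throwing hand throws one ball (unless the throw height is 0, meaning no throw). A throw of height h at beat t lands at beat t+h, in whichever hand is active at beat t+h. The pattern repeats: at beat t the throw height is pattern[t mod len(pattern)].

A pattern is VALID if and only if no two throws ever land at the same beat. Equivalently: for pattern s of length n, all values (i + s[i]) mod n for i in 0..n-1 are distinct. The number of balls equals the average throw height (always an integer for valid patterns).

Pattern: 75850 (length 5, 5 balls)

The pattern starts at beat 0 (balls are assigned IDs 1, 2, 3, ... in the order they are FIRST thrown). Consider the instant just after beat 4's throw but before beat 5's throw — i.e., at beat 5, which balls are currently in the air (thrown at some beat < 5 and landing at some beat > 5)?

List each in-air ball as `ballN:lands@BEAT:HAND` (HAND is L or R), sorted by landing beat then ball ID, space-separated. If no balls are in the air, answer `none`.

Answer: ball2:lands@6:L ball1:lands@7:R ball4:lands@8:L ball3:lands@10:L

Derivation:
Beat 0 (L): throw ball1 h=7 -> lands@7:R; in-air after throw: [b1@7:R]
Beat 1 (R): throw ball2 h=5 -> lands@6:L; in-air after throw: [b2@6:L b1@7:R]
Beat 2 (L): throw ball3 h=8 -> lands@10:L; in-air after throw: [b2@6:L b1@7:R b3@10:L]
Beat 3 (R): throw ball4 h=5 -> lands@8:L; in-air after throw: [b2@6:L b1@7:R b4@8:L b3@10:L]
Beat 5 (R): throw ball5 h=7 -> lands@12:L; in-air after throw: [b2@6:L b1@7:R b4@8:L b3@10:L b5@12:L]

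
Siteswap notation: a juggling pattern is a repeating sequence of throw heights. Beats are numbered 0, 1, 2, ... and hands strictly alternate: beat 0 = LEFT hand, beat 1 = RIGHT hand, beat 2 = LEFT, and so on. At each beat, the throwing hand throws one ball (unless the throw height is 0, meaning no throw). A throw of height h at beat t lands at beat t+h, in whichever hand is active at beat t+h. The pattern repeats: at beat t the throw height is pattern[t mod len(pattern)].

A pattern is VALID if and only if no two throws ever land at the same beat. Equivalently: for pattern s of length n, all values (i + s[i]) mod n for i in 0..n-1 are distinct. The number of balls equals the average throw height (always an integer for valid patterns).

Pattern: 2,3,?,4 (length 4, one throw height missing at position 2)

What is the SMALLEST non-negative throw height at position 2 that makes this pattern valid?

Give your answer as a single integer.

i=0: (0 + 2) mod 4 = 2
i=1: (1 + 3) mod 4 = 0
i=2: s[i]=? (unknown)
i=3: (3 + 4) mod 4 = 3
Known residues: [0, 2, 3]; need a permutation of 0..3, so missing residue r = 1
Need (2 + s) mod 4 = 1; smallest s = (1 - 2) mod 4 = 3

Answer: 3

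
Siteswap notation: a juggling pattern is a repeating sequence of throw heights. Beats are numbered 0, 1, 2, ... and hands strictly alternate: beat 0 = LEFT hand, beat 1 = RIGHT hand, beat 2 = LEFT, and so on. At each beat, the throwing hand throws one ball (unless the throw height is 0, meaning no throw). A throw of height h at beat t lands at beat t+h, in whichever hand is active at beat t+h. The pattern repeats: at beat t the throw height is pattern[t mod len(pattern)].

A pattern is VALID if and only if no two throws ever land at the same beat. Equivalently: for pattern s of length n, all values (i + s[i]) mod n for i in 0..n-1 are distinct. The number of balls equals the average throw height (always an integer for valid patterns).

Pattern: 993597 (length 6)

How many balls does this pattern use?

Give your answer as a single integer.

Pattern = [9, 9, 3, 5, 9, 7], length n = 6
  position 0: throw height = 9, running sum = 9
  position 1: throw height = 9, running sum = 18
  position 2: throw height = 3, running sum = 21
  position 3: throw height = 5, running sum = 26
  position 4: throw height = 9, running sum = 35
  position 5: throw height = 7, running sum = 42
Total sum = 42; balls = sum / n = 42 / 6 = 7

Answer: 7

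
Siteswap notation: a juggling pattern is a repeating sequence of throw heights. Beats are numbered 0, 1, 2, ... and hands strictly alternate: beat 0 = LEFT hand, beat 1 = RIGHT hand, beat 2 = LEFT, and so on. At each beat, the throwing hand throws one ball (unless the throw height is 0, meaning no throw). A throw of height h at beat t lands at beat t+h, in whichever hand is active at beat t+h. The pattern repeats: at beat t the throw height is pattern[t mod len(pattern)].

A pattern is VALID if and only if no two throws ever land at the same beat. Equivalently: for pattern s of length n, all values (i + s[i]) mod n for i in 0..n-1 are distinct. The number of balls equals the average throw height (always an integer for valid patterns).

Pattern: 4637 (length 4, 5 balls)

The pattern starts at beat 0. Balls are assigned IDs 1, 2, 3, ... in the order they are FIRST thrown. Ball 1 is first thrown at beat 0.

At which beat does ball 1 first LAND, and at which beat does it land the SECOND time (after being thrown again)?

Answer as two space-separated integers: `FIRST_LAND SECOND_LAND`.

Answer: 4 8

Derivation:
Beat 0 (L): throw ball1 h=4 -> lands@4:L; in-air after throw: [b1@4:L]
Beat 1 (R): throw ball2 h=6 -> lands@7:R; in-air after throw: [b1@4:L b2@7:R]
Beat 2 (L): throw ball3 h=3 -> lands@5:R; in-air after throw: [b1@4:L b3@5:R b2@7:R]
Beat 3 (R): throw ball4 h=7 -> lands@10:L; in-air after throw: [b1@4:L b3@5:R b2@7:R b4@10:L]
Beat 4 (L): throw ball1 h=4 -> lands@8:L; in-air after throw: [b3@5:R b2@7:R b1@8:L b4@10:L]
Beat 5 (R): throw ball3 h=6 -> lands@11:R; in-air after throw: [b2@7:R b1@8:L b4@10:L b3@11:R]
Beat 6 (L): throw ball5 h=3 -> lands@9:R; in-air after throw: [b2@7:R b1@8:L b5@9:R b4@10:L b3@11:R]
Beat 7 (R): throw ball2 h=7 -> lands@14:L; in-air after throw: [b1@8:L b5@9:R b4@10:L b3@11:R b2@14:L]
Beat 8 (L): throw ball1 h=4 -> lands@12:L; in-air after throw: [b5@9:R b4@10:L b3@11:R b1@12:L b2@14:L]
Ball 1: thrown@0 h=4 -> first land @4; rethrown@4 h=4 -> second land @8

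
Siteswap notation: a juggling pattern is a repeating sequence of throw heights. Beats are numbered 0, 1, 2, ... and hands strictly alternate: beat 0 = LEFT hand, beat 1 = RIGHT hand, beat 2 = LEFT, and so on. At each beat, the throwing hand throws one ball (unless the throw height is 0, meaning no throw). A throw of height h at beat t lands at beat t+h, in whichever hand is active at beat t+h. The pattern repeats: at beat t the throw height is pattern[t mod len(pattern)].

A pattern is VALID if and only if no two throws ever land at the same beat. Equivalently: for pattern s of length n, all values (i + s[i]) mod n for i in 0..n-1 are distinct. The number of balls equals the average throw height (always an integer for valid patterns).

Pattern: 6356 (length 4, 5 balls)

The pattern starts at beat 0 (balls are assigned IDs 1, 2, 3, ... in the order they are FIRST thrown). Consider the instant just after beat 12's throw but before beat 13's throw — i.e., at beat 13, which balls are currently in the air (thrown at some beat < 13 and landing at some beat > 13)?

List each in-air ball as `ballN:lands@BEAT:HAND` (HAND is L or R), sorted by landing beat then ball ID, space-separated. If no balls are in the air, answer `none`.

Answer: ball5:lands@14:L ball2:lands@15:R ball1:lands@17:R ball4:lands@18:L

Derivation:
Beat 0 (L): throw ball1 h=6 -> lands@6:L; in-air after throw: [b1@6:L]
Beat 1 (R): throw ball2 h=3 -> lands@4:L; in-air after throw: [b2@4:L b1@6:L]
Beat 2 (L): throw ball3 h=5 -> lands@7:R; in-air after throw: [b2@4:L b1@6:L b3@7:R]
Beat 3 (R): throw ball4 h=6 -> lands@9:R; in-air after throw: [b2@4:L b1@6:L b3@7:R b4@9:R]
Beat 4 (L): throw ball2 h=6 -> lands@10:L; in-air after throw: [b1@6:L b3@7:R b4@9:R b2@10:L]
Beat 5 (R): throw ball5 h=3 -> lands@8:L; in-air after throw: [b1@6:L b3@7:R b5@8:L b4@9:R b2@10:L]
Beat 6 (L): throw ball1 h=5 -> lands@11:R; in-air after throw: [b3@7:R b5@8:L b4@9:R b2@10:L b1@11:R]
Beat 7 (R): throw ball3 h=6 -> lands@13:R; in-air after throw: [b5@8:L b4@9:R b2@10:L b1@11:R b3@13:R]
Beat 8 (L): throw ball5 h=6 -> lands@14:L; in-air after throw: [b4@9:R b2@10:L b1@11:R b3@13:R b5@14:L]
Beat 9 (R): throw ball4 h=3 -> lands@12:L; in-air after throw: [b2@10:L b1@11:R b4@12:L b3@13:R b5@14:L]
Beat 10 (L): throw ball2 h=5 -> lands@15:R; in-air after throw: [b1@11:R b4@12:L b3@13:R b5@14:L b2@15:R]
Beat 11 (R): throw ball1 h=6 -> lands@17:R; in-air after throw: [b4@12:L b3@13:R b5@14:L b2@15:R b1@17:R]
Beat 12 (L): throw ball4 h=6 -> lands@18:L; in-air after throw: [b3@13:R b5@14:L b2@15:R b1@17:R b4@18:L]
Beat 13 (R): throw ball3 h=3 -> lands@16:L; in-air after throw: [b5@14:L b2@15:R b3@16:L b1@17:R b4@18:L]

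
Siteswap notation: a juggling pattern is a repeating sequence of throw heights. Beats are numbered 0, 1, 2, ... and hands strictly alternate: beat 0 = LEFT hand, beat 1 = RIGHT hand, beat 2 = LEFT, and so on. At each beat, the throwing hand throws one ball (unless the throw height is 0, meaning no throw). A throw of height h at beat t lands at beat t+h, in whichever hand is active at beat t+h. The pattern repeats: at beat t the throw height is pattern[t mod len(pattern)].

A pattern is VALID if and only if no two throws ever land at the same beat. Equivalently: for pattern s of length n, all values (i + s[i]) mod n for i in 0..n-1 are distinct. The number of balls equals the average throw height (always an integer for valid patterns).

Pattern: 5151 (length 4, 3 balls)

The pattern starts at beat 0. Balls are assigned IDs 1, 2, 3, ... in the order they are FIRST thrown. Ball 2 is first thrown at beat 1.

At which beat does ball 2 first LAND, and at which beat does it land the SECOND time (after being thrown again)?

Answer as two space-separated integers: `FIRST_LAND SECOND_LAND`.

Beat 0 (L): throw ball1 h=5 -> lands@5:R; in-air after throw: [b1@5:R]
Beat 1 (R): throw ball2 h=1 -> lands@2:L; in-air after throw: [b2@2:L b1@5:R]
Beat 2 (L): throw ball2 h=5 -> lands@7:R; in-air after throw: [b1@5:R b2@7:R]
Beat 3 (R): throw ball3 h=1 -> lands@4:L; in-air after throw: [b3@4:L b1@5:R b2@7:R]
Beat 4 (L): throw ball3 h=5 -> lands@9:R; in-air after throw: [b1@5:R b2@7:R b3@9:R]
Beat 5 (R): throw ball1 h=1 -> lands@6:L; in-air after throw: [b1@6:L b2@7:R b3@9:R]
Beat 6 (L): throw ball1 h=5 -> lands@11:R; in-air after throw: [b2@7:R b3@9:R b1@11:R]
Beat 7 (R): throw ball2 h=1 -> lands@8:L; in-air after throw: [b2@8:L b3@9:R b1@11:R]
Ball 2: thrown@1 h=1 -> first land @2; rethrown@2 h=5 -> second land @7

Answer: 2 7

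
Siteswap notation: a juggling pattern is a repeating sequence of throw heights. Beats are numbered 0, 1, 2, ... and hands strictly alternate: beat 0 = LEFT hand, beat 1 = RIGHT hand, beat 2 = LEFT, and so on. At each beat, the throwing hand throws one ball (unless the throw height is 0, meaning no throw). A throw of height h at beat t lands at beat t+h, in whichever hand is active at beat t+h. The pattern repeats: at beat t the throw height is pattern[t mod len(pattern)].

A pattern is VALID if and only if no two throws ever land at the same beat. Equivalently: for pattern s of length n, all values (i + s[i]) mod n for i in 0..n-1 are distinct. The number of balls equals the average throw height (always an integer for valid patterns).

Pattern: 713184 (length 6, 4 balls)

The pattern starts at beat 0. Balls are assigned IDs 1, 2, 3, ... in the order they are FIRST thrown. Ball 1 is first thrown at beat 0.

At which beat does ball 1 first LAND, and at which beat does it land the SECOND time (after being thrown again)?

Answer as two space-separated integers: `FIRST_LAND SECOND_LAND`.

Answer: 7 8

Derivation:
Beat 0 (L): throw ball1 h=7 -> lands@7:R; in-air after throw: [b1@7:R]
Beat 1 (R): throw ball2 h=1 -> lands@2:L; in-air after throw: [b2@2:L b1@7:R]
Beat 2 (L): throw ball2 h=3 -> lands@5:R; in-air after throw: [b2@5:R b1@7:R]
Beat 3 (R): throw ball3 h=1 -> lands@4:L; in-air after throw: [b3@4:L b2@5:R b1@7:R]
Beat 4 (L): throw ball3 h=8 -> lands@12:L; in-air after throw: [b2@5:R b1@7:R b3@12:L]
Beat 5 (R): throw ball2 h=4 -> lands@9:R; in-air after throw: [b1@7:R b2@9:R b3@12:L]
Beat 6 (L): throw ball4 h=7 -> lands@13:R; in-air after throw: [b1@7:R b2@9:R b3@12:L b4@13:R]
Beat 7 (R): throw ball1 h=1 -> lands@8:L; in-air after throw: [b1@8:L b2@9:R b3@12:L b4@13:R]
Beat 8 (L): throw ball1 h=3 -> lands@11:R; in-air after throw: [b2@9:R b1@11:R b3@12:L b4@13:R]
Ball 1: thrown@0 h=7 -> first land @7; rethrown@7 h=1 -> second land @8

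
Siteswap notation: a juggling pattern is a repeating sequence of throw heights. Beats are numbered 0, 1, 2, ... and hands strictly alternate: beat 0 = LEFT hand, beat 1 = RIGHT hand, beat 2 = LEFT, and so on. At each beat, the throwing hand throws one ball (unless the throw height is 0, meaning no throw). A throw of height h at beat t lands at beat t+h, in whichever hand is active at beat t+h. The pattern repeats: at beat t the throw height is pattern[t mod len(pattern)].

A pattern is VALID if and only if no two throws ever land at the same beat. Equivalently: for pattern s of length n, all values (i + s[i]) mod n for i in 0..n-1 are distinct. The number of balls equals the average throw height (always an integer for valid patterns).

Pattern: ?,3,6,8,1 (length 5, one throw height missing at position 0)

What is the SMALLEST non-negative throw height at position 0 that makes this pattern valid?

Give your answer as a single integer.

i=0: s[i]=? (unknown)
i=1: (1 + 3) mod 5 = 4
i=2: (2 + 6) mod 5 = 3
i=3: (3 + 8) mod 5 = 1
i=4: (4 + 1) mod 5 = 0
Known residues: [0, 1, 3, 4]; need a permutation of 0..4, so missing residue r = 2
Need (0 + s) mod 5 = 2; smallest s = (2 - 0) mod 5 = 2

Answer: 2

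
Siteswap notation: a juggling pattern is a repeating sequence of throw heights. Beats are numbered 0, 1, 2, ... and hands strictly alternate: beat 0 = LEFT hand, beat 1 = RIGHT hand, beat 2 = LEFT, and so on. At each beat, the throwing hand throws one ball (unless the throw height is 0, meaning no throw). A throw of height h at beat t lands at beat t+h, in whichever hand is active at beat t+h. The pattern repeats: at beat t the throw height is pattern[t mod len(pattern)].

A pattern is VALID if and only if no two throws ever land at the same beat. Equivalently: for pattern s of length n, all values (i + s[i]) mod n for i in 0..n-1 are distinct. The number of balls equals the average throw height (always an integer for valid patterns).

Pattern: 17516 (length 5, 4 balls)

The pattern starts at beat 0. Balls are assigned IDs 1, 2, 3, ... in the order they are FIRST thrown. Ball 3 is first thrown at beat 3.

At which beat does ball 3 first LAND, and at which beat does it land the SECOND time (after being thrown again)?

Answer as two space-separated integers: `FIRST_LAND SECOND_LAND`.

Beat 0 (L): throw ball1 h=1 -> lands@1:R; in-air after throw: [b1@1:R]
Beat 1 (R): throw ball1 h=7 -> lands@8:L; in-air after throw: [b1@8:L]
Beat 2 (L): throw ball2 h=5 -> lands@7:R; in-air after throw: [b2@7:R b1@8:L]
Beat 3 (R): throw ball3 h=1 -> lands@4:L; in-air after throw: [b3@4:L b2@7:R b1@8:L]
Beat 4 (L): throw ball3 h=6 -> lands@10:L; in-air after throw: [b2@7:R b1@8:L b3@10:L]
Beat 5 (R): throw ball4 h=1 -> lands@6:L; in-air after throw: [b4@6:L b2@7:R b1@8:L b3@10:L]
Beat 6 (L): throw ball4 h=7 -> lands@13:R; in-air after throw: [b2@7:R b1@8:L b3@10:L b4@13:R]
Beat 7 (R): throw ball2 h=5 -> lands@12:L; in-air after throw: [b1@8:L b3@10:L b2@12:L b4@13:R]
Beat 8 (L): throw ball1 h=1 -> lands@9:R; in-air after throw: [b1@9:R b3@10:L b2@12:L b4@13:R]
Beat 9 (R): throw ball1 h=6 -> lands@15:R; in-air after throw: [b3@10:L b2@12:L b4@13:R b1@15:R]
Beat 10 (L): throw ball3 h=1 -> lands@11:R; in-air after throw: [b3@11:R b2@12:L b4@13:R b1@15:R]
Ball 3: thrown@3 h=1 -> first land @4; rethrown@4 h=6 -> second land @10

Answer: 4 10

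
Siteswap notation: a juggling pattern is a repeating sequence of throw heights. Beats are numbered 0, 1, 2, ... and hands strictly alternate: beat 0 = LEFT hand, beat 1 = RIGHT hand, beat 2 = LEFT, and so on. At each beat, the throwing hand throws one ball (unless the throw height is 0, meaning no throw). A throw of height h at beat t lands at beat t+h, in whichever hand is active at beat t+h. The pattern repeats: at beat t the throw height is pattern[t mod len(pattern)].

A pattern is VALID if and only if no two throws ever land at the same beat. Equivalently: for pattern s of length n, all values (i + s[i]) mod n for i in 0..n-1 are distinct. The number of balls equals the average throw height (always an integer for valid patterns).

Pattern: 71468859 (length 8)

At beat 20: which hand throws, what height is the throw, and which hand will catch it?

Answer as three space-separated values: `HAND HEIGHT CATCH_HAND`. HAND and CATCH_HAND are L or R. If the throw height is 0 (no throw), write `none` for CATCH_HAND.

Beat 20: 20 mod 2 = 0, so hand = L
Throw height = pattern[20 mod 8] = pattern[4] = 8
Lands at beat 20+8=28, 28 mod 2 = 0, so catch hand = L

Answer: L 8 L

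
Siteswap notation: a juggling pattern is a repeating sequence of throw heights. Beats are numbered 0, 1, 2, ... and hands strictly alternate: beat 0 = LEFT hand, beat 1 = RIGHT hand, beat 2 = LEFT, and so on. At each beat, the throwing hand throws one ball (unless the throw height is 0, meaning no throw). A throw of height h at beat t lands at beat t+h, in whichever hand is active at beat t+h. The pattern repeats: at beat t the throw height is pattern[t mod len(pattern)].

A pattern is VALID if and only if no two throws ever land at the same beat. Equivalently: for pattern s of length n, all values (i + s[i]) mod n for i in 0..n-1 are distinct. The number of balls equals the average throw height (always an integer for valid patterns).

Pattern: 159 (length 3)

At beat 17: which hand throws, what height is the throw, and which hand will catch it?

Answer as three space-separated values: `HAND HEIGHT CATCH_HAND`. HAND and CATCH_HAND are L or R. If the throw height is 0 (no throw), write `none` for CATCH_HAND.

Answer: R 9 L

Derivation:
Beat 17: 17 mod 2 = 1, so hand = R
Throw height = pattern[17 mod 3] = pattern[2] = 9
Lands at beat 17+9=26, 26 mod 2 = 0, so catch hand = L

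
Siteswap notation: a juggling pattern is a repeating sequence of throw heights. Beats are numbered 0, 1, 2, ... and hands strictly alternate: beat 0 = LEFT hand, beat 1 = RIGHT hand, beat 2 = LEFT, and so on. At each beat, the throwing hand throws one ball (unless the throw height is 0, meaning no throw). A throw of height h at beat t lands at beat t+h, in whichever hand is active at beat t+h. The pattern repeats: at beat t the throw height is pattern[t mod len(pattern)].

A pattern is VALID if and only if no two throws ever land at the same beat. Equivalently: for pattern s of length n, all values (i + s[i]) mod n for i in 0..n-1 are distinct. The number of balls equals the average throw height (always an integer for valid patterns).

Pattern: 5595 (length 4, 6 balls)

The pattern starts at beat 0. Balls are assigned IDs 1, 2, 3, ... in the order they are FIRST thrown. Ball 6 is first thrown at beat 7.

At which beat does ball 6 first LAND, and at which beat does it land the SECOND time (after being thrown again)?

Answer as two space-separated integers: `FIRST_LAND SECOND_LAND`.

Beat 0 (L): throw ball1 h=5 -> lands@5:R; in-air after throw: [b1@5:R]
Beat 1 (R): throw ball2 h=5 -> lands@6:L; in-air after throw: [b1@5:R b2@6:L]
Beat 2 (L): throw ball3 h=9 -> lands@11:R; in-air after throw: [b1@5:R b2@6:L b3@11:R]
Beat 3 (R): throw ball4 h=5 -> lands@8:L; in-air after throw: [b1@5:R b2@6:L b4@8:L b3@11:R]
Beat 4 (L): throw ball5 h=5 -> lands@9:R; in-air after throw: [b1@5:R b2@6:L b4@8:L b5@9:R b3@11:R]
Beat 5 (R): throw ball1 h=5 -> lands@10:L; in-air after throw: [b2@6:L b4@8:L b5@9:R b1@10:L b3@11:R]
Beat 6 (L): throw ball2 h=9 -> lands@15:R; in-air after throw: [b4@8:L b5@9:R b1@10:L b3@11:R b2@15:R]
Beat 7 (R): throw ball6 h=5 -> lands@12:L; in-air after throw: [b4@8:L b5@9:R b1@10:L b3@11:R b6@12:L b2@15:R]
Beat 8 (L): throw ball4 h=5 -> lands@13:R; in-air after throw: [b5@9:R b1@10:L b3@11:R b6@12:L b4@13:R b2@15:R]
Beat 9 (R): throw ball5 h=5 -> lands@14:L; in-air after throw: [b1@10:L b3@11:R b6@12:L b4@13:R b5@14:L b2@15:R]
Beat 10 (L): throw ball1 h=9 -> lands@19:R; in-air after throw: [b3@11:R b6@12:L b4@13:R b5@14:L b2@15:R b1@19:R]
Beat 11 (R): throw ball3 h=5 -> lands@16:L; in-air after throw: [b6@12:L b4@13:R b5@14:L b2@15:R b3@16:L b1@19:R]
Beat 12 (L): throw ball6 h=5 -> lands@17:R; in-air after throw: [b4@13:R b5@14:L b2@15:R b3@16:L b6@17:R b1@19:R]
Ball 6: thrown@7 h=5 -> first land @12; rethrown@12 h=5 -> second land @17

Answer: 12 17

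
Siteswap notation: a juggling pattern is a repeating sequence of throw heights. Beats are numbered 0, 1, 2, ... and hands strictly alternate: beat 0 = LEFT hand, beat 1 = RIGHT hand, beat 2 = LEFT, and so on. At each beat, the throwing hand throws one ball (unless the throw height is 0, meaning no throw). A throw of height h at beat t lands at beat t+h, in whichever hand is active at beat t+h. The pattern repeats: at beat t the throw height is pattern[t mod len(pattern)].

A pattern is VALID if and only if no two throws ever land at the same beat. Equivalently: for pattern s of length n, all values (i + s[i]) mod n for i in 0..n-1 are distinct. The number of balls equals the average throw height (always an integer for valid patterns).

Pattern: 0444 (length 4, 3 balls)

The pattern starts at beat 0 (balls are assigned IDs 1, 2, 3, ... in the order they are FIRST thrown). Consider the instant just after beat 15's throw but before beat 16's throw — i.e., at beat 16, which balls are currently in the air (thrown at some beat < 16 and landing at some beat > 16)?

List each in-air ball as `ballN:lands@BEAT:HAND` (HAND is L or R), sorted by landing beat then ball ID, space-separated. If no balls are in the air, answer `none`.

Beat 1 (R): throw ball1 h=4 -> lands@5:R; in-air after throw: [b1@5:R]
Beat 2 (L): throw ball2 h=4 -> lands@6:L; in-air after throw: [b1@5:R b2@6:L]
Beat 3 (R): throw ball3 h=4 -> lands@7:R; in-air after throw: [b1@5:R b2@6:L b3@7:R]
Beat 5 (R): throw ball1 h=4 -> lands@9:R; in-air after throw: [b2@6:L b3@7:R b1@9:R]
Beat 6 (L): throw ball2 h=4 -> lands@10:L; in-air after throw: [b3@7:R b1@9:R b2@10:L]
Beat 7 (R): throw ball3 h=4 -> lands@11:R; in-air after throw: [b1@9:R b2@10:L b3@11:R]
Beat 9 (R): throw ball1 h=4 -> lands@13:R; in-air after throw: [b2@10:L b3@11:R b1@13:R]
Beat 10 (L): throw ball2 h=4 -> lands@14:L; in-air after throw: [b3@11:R b1@13:R b2@14:L]
Beat 11 (R): throw ball3 h=4 -> lands@15:R; in-air after throw: [b1@13:R b2@14:L b3@15:R]
Beat 13 (R): throw ball1 h=4 -> lands@17:R; in-air after throw: [b2@14:L b3@15:R b1@17:R]
Beat 14 (L): throw ball2 h=4 -> lands@18:L; in-air after throw: [b3@15:R b1@17:R b2@18:L]
Beat 15 (R): throw ball3 h=4 -> lands@19:R; in-air after throw: [b1@17:R b2@18:L b3@19:R]

Answer: ball1:lands@17:R ball2:lands@18:L ball3:lands@19:R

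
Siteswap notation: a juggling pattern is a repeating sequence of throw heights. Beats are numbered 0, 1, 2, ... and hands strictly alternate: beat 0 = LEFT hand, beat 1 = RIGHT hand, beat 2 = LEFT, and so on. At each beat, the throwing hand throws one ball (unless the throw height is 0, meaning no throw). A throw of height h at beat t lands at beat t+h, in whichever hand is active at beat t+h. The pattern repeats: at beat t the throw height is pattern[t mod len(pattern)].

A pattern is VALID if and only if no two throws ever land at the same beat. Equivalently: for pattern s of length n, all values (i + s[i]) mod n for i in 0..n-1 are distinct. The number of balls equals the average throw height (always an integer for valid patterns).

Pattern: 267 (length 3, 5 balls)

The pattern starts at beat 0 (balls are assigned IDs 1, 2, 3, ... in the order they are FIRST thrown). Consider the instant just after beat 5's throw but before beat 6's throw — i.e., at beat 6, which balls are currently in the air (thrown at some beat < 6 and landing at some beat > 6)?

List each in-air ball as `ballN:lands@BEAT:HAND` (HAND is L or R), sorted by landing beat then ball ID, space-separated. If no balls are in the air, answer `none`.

Beat 0 (L): throw ball1 h=2 -> lands@2:L; in-air after throw: [b1@2:L]
Beat 1 (R): throw ball2 h=6 -> lands@7:R; in-air after throw: [b1@2:L b2@7:R]
Beat 2 (L): throw ball1 h=7 -> lands@9:R; in-air after throw: [b2@7:R b1@9:R]
Beat 3 (R): throw ball3 h=2 -> lands@5:R; in-air after throw: [b3@5:R b2@7:R b1@9:R]
Beat 4 (L): throw ball4 h=6 -> lands@10:L; in-air after throw: [b3@5:R b2@7:R b1@9:R b4@10:L]
Beat 5 (R): throw ball3 h=7 -> lands@12:L; in-air after throw: [b2@7:R b1@9:R b4@10:L b3@12:L]
Beat 6 (L): throw ball5 h=2 -> lands@8:L; in-air after throw: [b2@7:R b5@8:L b1@9:R b4@10:L b3@12:L]

Answer: ball2:lands@7:R ball1:lands@9:R ball4:lands@10:L ball3:lands@12:L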